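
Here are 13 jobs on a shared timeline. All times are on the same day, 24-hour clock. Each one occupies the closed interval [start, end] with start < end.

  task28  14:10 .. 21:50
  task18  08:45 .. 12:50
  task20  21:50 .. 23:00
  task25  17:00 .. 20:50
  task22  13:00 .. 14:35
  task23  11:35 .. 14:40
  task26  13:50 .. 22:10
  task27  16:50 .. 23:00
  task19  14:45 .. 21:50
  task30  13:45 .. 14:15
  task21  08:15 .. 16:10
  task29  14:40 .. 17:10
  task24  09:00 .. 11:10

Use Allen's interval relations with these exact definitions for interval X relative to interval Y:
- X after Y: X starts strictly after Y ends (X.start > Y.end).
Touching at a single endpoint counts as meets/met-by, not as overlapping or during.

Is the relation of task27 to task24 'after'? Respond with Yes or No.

Yes

task27 = [16:50, 23:00], task24 = [09:00, 11:10].
Actual relation of task27 to task24: after.
Asked whether 'after' holds → Yes.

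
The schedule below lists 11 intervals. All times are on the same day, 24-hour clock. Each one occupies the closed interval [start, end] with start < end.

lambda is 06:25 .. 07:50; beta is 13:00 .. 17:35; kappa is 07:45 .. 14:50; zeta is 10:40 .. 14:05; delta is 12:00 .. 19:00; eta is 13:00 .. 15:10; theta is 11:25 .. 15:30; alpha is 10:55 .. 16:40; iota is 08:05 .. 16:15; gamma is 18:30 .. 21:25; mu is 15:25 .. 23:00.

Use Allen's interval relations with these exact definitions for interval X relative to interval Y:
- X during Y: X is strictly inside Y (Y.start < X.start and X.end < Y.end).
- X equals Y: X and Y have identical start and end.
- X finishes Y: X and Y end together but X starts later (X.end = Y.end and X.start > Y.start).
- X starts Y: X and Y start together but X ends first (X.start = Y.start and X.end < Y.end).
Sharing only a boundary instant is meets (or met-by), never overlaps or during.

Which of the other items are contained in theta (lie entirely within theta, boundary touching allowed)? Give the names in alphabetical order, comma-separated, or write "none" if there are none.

eta

Target theta = [11:25, 15:30].
alpha [10:55, 16:40] → contains → no.
beta [13:00, 17:35] → overlapped-by → no.
delta [12:00, 19:00] → overlapped-by → no.
eta [13:00, 15:10] → during → yes.
gamma [18:30, 21:25] → after → no.
iota [08:05, 16:15] → contains → no.
kappa [07:45, 14:50] → overlaps → no.
lambda [06:25, 07:50] → before → no.
mu [15:25, 23:00] → overlapped-by → no.
zeta [10:40, 14:05] → overlaps → no.
Result: eta.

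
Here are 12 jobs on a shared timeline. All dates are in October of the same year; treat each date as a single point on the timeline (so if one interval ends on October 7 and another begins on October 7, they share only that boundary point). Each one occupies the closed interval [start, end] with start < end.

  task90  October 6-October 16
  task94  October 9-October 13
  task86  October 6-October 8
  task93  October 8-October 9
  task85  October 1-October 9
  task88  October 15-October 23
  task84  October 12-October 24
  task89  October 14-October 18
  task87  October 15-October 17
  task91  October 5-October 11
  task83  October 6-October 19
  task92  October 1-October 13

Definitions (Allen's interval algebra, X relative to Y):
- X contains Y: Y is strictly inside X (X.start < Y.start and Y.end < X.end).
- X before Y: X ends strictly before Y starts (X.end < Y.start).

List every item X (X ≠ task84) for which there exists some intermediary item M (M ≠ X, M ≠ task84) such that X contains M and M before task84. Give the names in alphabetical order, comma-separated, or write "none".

Target task84 = [October 12, October 24].
Intermediaries M with M before task84: task85, task86, task91, task93.
Via task85 — items with X contains task85: none.
Via task86 — items with X contains task86: task85, task91, task92.
Via task91 — items with X contains task91: task92.
Via task93 — items with X contains task93: task83, task90, task91, task92.
Union: task83, task85, task90, task91, task92.

task83, task85, task90, task91, task92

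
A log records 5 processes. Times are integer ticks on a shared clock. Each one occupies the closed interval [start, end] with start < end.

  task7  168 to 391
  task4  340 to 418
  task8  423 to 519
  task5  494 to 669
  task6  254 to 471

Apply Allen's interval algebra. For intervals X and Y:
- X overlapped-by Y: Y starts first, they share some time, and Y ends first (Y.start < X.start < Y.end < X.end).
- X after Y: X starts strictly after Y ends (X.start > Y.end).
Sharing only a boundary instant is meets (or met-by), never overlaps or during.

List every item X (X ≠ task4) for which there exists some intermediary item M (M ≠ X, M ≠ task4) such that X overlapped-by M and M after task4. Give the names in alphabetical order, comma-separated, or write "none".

task5

Target task4 = [340, 418].
Intermediaries M with M after task4: task5, task8.
Via task5 — items with X overlapped-by task5: none.
Via task8 — items with X overlapped-by task8: task5.
Union: task5.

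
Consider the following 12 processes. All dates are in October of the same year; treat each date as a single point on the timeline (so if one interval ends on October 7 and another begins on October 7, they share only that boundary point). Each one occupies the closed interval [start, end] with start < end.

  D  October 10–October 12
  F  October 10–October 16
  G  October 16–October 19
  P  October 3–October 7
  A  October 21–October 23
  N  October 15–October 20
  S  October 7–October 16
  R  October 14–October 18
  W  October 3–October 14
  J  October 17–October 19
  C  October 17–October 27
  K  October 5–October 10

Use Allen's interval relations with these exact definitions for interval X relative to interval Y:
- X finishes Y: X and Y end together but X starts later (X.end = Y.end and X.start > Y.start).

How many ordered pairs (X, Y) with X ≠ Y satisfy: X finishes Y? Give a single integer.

2

Checking all 132 ordered pairs for relation 'finishes'; matching pairs in alphabetical order:
(F, S): F finishes S ✓
(J, G): J finishes G ✓
Count: 2.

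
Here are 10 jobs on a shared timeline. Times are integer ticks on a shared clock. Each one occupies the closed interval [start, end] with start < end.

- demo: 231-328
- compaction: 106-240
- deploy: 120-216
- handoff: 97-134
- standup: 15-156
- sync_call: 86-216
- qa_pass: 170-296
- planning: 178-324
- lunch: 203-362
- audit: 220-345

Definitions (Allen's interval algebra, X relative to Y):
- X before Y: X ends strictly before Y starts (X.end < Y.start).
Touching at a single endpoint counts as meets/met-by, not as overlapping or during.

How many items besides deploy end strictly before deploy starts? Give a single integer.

0

Target deploy = [120, 216].
audit [220, 345] → after → no.
compaction [106, 240] → contains → no.
demo [231, 328] → after → no.
handoff [97, 134] → overlaps → no.
lunch [203, 362] → overlapped-by → no.
planning [178, 324] → overlapped-by → no.
qa_pass [170, 296] → overlapped-by → no.
standup [15, 156] → overlaps → no.
sync_call [86, 216] → finished-by → no.
Total: 0.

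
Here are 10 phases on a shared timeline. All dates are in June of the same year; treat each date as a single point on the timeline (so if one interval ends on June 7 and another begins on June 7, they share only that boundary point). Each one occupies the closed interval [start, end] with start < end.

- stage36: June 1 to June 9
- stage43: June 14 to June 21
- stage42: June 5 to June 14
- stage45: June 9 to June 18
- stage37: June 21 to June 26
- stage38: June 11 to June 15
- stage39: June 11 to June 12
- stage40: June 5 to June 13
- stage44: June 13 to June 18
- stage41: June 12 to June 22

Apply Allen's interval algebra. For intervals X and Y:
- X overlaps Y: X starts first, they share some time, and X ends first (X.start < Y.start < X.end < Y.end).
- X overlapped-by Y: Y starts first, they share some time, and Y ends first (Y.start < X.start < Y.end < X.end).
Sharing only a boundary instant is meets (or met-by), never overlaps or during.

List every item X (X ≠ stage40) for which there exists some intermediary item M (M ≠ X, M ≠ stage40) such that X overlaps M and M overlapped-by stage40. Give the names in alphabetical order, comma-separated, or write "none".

Target stage40 = [June 5, June 13].
Intermediaries M with M overlapped-by stage40: stage38, stage41, stage45.
Via stage38 — items with X overlaps stage38: stage42.
Via stage41 — items with X overlaps stage41: stage38, stage42, stage45.
Via stage45 — items with X overlaps stage45: stage42.
Union: stage38, stage42, stage45.

stage38, stage42, stage45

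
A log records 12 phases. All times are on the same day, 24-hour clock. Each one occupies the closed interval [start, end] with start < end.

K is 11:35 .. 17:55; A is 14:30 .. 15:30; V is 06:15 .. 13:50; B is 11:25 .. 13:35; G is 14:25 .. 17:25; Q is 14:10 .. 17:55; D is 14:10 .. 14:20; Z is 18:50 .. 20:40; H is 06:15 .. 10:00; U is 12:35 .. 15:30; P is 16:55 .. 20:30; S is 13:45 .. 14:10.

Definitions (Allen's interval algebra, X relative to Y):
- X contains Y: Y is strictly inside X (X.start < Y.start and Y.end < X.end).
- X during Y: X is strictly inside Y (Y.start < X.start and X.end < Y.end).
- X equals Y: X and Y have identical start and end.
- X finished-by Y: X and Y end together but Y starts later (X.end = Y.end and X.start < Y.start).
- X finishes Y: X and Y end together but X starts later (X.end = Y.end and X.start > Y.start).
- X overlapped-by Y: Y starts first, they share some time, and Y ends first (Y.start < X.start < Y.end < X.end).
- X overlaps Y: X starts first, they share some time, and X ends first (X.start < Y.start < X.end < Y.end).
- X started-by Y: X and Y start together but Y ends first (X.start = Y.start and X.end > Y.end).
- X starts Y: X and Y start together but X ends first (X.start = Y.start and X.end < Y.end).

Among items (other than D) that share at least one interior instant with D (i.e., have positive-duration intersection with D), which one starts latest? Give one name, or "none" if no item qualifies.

Q

Target D = [14:10, 14:20].
A [14:30, 15:30] → after → excluded.
B [11:25, 13:35] → before → excluded.
G [14:25, 17:25] → after → excluded.
H [06:15, 10:00] → before → excluded.
K [11:35, 17:55] → contains → candidate.
P [16:55, 20:30] → after → excluded.
Q [14:10, 17:55] → started-by → candidate.
S [13:45, 14:10] → meets → excluded.
U [12:35, 15:30] → contains → candidate.
V [06:15, 13:50] → before → excluded.
Z [18:50, 20:40] → after → excluded.
Among candidates, latest start is 14:10 → Q.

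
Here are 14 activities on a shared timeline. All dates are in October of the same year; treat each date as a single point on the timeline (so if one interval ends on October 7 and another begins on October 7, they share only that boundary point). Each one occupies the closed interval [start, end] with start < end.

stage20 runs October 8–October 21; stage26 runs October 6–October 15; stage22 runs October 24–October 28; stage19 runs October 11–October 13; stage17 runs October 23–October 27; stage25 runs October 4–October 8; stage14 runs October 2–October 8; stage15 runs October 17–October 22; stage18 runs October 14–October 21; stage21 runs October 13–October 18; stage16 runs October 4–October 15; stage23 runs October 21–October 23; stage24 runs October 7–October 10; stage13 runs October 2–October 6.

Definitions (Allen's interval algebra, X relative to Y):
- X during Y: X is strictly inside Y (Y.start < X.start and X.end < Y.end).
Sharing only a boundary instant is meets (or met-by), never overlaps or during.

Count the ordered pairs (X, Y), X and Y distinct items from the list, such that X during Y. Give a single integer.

6

Checking all 182 ordered pairs for relation 'during'; matching pairs in alphabetical order:
(stage19, stage16): stage19 during stage16 ✓
(stage19, stage20): stage19 during stage20 ✓
(stage19, stage26): stage19 during stage26 ✓
(stage21, stage20): stage21 during stage20 ✓
(stage24, stage16): stage24 during stage16 ✓
(stage24, stage26): stage24 during stage26 ✓
Count: 6.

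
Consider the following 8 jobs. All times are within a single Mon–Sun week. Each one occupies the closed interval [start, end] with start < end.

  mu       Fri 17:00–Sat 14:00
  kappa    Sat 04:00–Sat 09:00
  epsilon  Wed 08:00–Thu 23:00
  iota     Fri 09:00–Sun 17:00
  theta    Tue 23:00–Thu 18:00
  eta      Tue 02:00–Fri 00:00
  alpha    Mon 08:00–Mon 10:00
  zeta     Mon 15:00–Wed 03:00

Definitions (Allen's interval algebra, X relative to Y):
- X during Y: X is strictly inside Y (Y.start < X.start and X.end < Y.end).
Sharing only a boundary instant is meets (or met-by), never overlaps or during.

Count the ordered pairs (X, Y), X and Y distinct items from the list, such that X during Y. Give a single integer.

Checking all 56 ordered pairs for relation 'during'; matching pairs in alphabetical order:
(epsilon, eta): epsilon during eta ✓
(kappa, iota): kappa during iota ✓
(kappa, mu): kappa during mu ✓
(mu, iota): mu during iota ✓
(theta, eta): theta during eta ✓
Count: 5.

5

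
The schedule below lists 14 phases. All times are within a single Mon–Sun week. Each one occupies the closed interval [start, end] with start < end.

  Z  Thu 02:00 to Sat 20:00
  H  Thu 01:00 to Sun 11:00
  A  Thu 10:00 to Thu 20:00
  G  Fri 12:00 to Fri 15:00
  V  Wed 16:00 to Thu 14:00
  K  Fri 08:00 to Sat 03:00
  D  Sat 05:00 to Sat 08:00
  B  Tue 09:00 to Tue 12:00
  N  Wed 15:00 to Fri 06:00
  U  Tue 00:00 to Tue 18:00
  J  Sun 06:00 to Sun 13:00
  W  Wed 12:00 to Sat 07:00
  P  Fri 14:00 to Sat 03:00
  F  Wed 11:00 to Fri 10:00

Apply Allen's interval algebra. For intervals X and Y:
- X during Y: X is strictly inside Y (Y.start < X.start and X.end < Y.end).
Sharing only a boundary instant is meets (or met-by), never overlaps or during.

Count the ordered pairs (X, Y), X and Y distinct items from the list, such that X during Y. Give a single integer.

Checking all 182 ordered pairs for relation 'during'; matching pairs in alphabetical order:
(A, F): A during F ✓
(A, H): A during H ✓
(A, N): A during N ✓
(A, W): A during W ✓
(A, Z): A during Z ✓
(B, U): B during U ✓
(D, H): D during H ✓
(D, Z): D during Z ✓
(G, H): G during H ✓
(G, K): G during K ✓
(G, W): G during W ✓
(G, Z): G during Z ✓
(K, H): K during H ✓
(K, W): K during W ✓
(K, Z): K during Z ✓
(N, F): N during F ✓
(N, W): N during W ✓
(P, H): P during H ✓
(P, W): P during W ✓
(P, Z): P during Z ✓
(V, F): V during F ✓
(V, N): V during N ✓
(V, W): V during W ✓
(Z, H): Z during H ✓
Count: 24.

24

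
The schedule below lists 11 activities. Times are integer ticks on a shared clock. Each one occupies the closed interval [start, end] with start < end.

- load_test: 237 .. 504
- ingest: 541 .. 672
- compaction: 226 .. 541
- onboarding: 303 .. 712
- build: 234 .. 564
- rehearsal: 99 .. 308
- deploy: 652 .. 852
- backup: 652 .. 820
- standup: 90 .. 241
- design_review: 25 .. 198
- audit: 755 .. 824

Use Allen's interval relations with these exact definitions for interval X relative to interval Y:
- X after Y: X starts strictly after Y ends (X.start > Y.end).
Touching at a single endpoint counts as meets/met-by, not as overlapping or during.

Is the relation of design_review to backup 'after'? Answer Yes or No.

design_review = [25, 198], backup = [652, 820].
Actual relation of design_review to backup: before.
Asked whether 'after' holds → No.

No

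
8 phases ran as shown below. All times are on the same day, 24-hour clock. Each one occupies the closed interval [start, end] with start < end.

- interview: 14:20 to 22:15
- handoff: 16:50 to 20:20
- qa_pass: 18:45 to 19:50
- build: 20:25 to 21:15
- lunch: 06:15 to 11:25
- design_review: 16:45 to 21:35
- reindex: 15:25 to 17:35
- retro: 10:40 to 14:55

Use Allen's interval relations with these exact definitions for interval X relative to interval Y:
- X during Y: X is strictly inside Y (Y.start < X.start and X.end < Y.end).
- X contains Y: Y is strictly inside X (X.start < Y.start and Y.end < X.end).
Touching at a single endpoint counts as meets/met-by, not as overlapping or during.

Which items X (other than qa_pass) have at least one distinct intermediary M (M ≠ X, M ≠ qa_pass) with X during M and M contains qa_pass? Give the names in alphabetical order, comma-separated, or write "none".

Target qa_pass = [18:45, 19:50].
Intermediaries M with M contains qa_pass: design_review, handoff, interview.
Via design_review — items with X during design_review: build, handoff.
Via handoff — items with X during handoff: none.
Via interview — items with X during interview: build, design_review, handoff, reindex.
Union: build, design_review, handoff, reindex.

build, design_review, handoff, reindex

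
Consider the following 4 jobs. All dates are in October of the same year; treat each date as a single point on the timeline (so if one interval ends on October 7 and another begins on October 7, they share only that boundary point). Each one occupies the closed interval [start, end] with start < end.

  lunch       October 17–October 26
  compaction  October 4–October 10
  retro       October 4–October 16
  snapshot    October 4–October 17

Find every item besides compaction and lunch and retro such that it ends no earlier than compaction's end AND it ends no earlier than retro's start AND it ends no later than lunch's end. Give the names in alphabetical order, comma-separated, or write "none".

Conditions: its end is no earlier than compaction's end (X.end >= October 10) AND its end is no earlier than retro's start (X.end >= October 4) AND its end is no later than lunch's end (X.end <= October 26).
snapshot: end October 17 >= October 10? ✓; end October 17 >= October 4? ✓; end October 17 <= October 26? ✓ → yes.
Result: snapshot.

snapshot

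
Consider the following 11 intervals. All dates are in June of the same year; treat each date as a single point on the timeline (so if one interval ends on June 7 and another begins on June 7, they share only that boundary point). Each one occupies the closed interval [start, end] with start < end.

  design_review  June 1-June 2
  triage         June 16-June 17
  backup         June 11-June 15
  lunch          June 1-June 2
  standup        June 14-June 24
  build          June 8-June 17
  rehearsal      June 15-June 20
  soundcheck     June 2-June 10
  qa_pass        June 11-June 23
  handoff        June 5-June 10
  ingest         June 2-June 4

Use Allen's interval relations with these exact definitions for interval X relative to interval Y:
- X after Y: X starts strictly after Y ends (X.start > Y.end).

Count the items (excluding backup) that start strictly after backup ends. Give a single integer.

1

Target backup = [June 11, June 15].
build [June 8, June 17] → contains → no.
design_review [June 1, June 2] → before → no.
handoff [June 5, June 10] → before → no.
ingest [June 2, June 4] → before → no.
lunch [June 1, June 2] → before → no.
qa_pass [June 11, June 23] → started-by → no.
rehearsal [June 15, June 20] → met-by → no.
soundcheck [June 2, June 10] → before → no.
standup [June 14, June 24] → overlapped-by → no.
triage [June 16, June 17] → after → counts.
Total: 1.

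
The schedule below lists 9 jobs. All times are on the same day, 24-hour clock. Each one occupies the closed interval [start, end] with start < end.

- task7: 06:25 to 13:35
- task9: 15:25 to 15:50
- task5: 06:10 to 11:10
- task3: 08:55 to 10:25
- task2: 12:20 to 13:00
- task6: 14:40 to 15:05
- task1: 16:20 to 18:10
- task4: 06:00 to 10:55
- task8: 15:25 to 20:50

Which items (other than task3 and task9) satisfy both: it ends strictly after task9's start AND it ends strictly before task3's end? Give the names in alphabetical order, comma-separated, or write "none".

Conditions: its end is strictly after task9's start (X.end > 15:25) AND its end is strictly before task3's end (X.end < 10:25).
task1: end 18:10 > 15:25? ✓; end 18:10 < 10:25? ✗ → no.
task2: end 13:00 > 15:25? ✗; end 13:00 < 10:25? ✗ → no.
task4: end 10:55 > 15:25? ✗; end 10:55 < 10:25? ✗ → no.
task5: end 11:10 > 15:25? ✗; end 11:10 < 10:25? ✗ → no.
task6: end 15:05 > 15:25? ✗; end 15:05 < 10:25? ✗ → no.
task7: end 13:35 > 15:25? ✗; end 13:35 < 10:25? ✗ → no.
task8: end 20:50 > 15:25? ✓; end 20:50 < 10:25? ✗ → no.
Result: none.

none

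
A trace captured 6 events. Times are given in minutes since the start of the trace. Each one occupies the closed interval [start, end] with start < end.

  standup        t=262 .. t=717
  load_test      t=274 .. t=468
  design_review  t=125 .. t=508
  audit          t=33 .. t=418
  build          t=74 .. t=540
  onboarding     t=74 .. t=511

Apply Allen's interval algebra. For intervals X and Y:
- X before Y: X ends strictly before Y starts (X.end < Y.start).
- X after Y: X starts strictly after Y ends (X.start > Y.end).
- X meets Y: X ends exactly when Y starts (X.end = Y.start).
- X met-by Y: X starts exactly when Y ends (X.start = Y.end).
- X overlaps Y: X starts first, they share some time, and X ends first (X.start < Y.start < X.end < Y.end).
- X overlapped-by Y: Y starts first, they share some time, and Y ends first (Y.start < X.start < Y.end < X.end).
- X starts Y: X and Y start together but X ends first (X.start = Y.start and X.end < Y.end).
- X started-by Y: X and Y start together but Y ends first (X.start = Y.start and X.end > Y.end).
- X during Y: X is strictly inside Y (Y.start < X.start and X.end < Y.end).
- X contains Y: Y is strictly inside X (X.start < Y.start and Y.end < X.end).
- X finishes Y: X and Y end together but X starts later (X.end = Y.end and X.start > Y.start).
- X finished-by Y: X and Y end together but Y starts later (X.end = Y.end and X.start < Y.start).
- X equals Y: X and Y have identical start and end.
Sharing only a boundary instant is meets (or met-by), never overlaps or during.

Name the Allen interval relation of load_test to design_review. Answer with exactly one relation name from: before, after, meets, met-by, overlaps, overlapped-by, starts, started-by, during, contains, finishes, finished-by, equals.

during

load_test = [t=274, t=468]; design_review = [t=125, t=508].
Compare endpoints: load_test.start > design_review.start, load_test.start < design_review.end, load_test.end > design_review.start, load_test.end < design_review.end.
That pattern is 'during'.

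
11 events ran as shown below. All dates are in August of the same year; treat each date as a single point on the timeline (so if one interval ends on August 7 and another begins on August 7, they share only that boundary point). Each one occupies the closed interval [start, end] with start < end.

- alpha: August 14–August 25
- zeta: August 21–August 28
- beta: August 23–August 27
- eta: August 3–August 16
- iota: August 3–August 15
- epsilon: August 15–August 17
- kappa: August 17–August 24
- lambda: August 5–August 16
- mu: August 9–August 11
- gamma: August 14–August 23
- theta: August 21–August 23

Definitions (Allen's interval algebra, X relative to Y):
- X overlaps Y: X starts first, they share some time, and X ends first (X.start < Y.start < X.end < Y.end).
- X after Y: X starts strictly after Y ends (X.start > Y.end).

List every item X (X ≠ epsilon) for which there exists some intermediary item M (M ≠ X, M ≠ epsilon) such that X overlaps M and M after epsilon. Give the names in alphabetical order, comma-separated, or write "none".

Target epsilon = [August 15, August 17].
Intermediaries M with M after epsilon: beta, theta, zeta.
Via beta — items with X overlaps beta: alpha, kappa.
Via theta — items with X overlaps theta: none.
Via zeta — items with X overlaps zeta: alpha, gamma, kappa.
Union: alpha, gamma, kappa.

alpha, gamma, kappa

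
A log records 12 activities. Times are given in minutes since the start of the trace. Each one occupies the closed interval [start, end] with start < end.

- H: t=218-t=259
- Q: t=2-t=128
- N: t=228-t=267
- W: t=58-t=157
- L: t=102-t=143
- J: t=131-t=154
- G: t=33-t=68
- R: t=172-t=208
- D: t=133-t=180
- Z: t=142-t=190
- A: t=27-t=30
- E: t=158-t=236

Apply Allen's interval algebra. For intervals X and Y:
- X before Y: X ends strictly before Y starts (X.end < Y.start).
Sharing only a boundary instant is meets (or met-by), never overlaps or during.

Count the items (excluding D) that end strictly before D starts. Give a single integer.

3

Target D = [t=133, t=180].
A [t=27, t=30] → before → counts.
E [t=158, t=236] → overlapped-by → no.
G [t=33, t=68] → before → counts.
H [t=218, t=259] → after → no.
J [t=131, t=154] → overlaps → no.
L [t=102, t=143] → overlaps → no.
N [t=228, t=267] → after → no.
Q [t=2, t=128] → before → counts.
R [t=172, t=208] → overlapped-by → no.
W [t=58, t=157] → overlaps → no.
Z [t=142, t=190] → overlapped-by → no.
Total: 3.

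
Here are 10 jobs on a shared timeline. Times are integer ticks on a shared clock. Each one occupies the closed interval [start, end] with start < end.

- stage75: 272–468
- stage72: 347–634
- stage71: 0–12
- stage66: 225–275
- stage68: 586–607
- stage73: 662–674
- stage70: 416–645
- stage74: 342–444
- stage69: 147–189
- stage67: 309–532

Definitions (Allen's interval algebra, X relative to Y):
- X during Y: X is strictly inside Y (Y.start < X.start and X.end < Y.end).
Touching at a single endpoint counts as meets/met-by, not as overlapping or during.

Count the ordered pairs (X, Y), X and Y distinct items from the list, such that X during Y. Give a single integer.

Checking all 90 ordered pairs for relation 'during'; matching pairs in alphabetical order:
(stage68, stage70): stage68 during stage70 ✓
(stage68, stage72): stage68 during stage72 ✓
(stage74, stage67): stage74 during stage67 ✓
(stage74, stage75): stage74 during stage75 ✓
Count: 4.

4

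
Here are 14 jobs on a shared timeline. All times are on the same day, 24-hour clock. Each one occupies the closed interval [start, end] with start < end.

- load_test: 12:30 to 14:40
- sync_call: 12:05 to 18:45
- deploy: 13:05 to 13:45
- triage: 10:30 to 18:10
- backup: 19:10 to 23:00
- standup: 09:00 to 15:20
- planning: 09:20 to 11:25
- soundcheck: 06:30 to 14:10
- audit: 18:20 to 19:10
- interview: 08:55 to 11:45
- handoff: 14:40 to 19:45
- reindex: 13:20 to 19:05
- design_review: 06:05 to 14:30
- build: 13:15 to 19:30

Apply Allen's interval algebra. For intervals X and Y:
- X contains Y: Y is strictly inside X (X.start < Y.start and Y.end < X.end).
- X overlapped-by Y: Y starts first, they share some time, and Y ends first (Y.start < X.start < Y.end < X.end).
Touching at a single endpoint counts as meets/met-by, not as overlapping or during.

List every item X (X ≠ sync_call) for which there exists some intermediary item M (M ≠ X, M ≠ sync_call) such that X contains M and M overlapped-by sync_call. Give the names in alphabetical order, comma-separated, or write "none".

build, handoff

Target sync_call = [12:05, 18:45].
Intermediaries M with M overlapped-by sync_call: audit, build, handoff, reindex.
Via audit — items with X contains audit: build, handoff.
Via build — items with X contains build: none.
Via handoff — items with X contains handoff: none.
Via reindex — items with X contains reindex: build.
Union: build, handoff.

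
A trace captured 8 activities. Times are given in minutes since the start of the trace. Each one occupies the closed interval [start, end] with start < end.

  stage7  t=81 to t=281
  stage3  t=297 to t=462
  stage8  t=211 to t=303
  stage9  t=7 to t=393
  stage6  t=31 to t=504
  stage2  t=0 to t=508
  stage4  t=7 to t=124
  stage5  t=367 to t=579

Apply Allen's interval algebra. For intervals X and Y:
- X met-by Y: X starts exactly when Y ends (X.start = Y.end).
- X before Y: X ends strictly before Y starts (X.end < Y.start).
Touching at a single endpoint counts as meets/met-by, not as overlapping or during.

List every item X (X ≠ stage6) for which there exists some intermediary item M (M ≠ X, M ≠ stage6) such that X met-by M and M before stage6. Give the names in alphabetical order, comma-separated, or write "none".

none

Target stage6 = [t=31, t=504].
Intermediaries M with M before stage6: none.
Union: none.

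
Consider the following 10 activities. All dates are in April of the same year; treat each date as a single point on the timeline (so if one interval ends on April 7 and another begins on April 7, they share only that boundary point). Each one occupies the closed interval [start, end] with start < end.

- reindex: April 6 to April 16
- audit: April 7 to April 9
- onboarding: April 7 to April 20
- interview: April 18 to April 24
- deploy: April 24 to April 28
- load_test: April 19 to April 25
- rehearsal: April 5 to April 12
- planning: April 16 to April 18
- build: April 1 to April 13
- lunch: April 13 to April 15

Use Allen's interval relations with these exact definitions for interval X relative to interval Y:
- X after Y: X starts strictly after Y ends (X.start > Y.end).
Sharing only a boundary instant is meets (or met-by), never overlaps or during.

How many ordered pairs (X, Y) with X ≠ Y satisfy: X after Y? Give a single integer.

24

Checking all 90 ordered pairs for relation 'after'; matching pairs in alphabetical order:
(deploy, audit): deploy after audit ✓
(deploy, build): deploy after build ✓
(deploy, lunch): deploy after lunch ✓
(deploy, onboarding): deploy after onboarding ✓
(deploy, planning): deploy after planning ✓
(deploy, rehearsal): deploy after rehearsal ✓
(deploy, reindex): deploy after reindex ✓
(interview, audit): interview after audit ✓
(interview, build): interview after build ✓
(interview, lunch): interview after lunch ✓
(interview, rehearsal): interview after rehearsal ✓
(interview, reindex): interview after reindex ✓
(load_test, audit): load_test after audit ✓
(load_test, build): load_test after build ✓
(load_test, lunch): load_test after lunch ✓
(load_test, planning): load_test after planning ✓
(load_test, rehearsal): load_test after rehearsal ✓
(load_test, reindex): load_test after reindex ✓
(lunch, audit): lunch after audit ✓
(lunch, rehearsal): lunch after rehearsal ✓
(planning, audit): planning after audit ✓
(planning, build): planning after build ✓
(planning, lunch): planning after lunch ✓
(planning, rehearsal): planning after rehearsal ✓
Count: 24.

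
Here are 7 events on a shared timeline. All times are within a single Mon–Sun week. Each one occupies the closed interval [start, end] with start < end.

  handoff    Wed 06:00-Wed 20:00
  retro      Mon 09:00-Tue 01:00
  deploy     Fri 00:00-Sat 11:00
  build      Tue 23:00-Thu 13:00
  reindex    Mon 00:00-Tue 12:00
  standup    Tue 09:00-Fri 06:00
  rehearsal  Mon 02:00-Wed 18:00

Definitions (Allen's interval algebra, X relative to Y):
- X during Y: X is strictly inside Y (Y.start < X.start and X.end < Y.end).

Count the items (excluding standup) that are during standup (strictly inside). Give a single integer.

2

Target standup = [Tue 09:00, Fri 06:00].
build [Tue 23:00, Thu 13:00] → during → counts.
deploy [Fri 00:00, Sat 11:00] → overlapped-by → no.
handoff [Wed 06:00, Wed 20:00] → during → counts.
rehearsal [Mon 02:00, Wed 18:00] → overlaps → no.
reindex [Mon 00:00, Tue 12:00] → overlaps → no.
retro [Mon 09:00, Tue 01:00] → before → no.
Total: 2.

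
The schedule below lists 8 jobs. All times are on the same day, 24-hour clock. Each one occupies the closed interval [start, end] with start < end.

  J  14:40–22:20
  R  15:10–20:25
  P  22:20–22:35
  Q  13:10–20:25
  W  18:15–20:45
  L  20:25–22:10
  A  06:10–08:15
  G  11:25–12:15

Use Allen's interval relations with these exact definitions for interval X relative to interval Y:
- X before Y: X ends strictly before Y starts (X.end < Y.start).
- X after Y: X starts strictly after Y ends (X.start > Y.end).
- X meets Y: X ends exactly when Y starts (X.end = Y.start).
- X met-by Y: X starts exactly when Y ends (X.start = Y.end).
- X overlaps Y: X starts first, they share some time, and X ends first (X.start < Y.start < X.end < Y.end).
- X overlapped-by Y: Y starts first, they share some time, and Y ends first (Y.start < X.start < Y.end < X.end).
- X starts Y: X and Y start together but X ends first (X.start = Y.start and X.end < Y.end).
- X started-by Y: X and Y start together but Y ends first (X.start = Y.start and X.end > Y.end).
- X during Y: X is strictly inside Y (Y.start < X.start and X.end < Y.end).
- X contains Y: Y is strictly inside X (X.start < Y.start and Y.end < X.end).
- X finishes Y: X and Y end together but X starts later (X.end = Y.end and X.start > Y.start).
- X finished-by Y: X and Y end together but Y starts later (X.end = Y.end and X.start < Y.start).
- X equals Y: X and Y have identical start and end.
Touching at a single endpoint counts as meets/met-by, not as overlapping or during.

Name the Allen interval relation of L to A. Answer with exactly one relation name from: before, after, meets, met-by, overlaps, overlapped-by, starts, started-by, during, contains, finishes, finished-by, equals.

L = [20:25, 22:10]; A = [06:10, 08:15].
Compare endpoints: L.start > A.start, L.start > A.end, L.end > A.start, L.end > A.end.
That pattern is 'after'.

after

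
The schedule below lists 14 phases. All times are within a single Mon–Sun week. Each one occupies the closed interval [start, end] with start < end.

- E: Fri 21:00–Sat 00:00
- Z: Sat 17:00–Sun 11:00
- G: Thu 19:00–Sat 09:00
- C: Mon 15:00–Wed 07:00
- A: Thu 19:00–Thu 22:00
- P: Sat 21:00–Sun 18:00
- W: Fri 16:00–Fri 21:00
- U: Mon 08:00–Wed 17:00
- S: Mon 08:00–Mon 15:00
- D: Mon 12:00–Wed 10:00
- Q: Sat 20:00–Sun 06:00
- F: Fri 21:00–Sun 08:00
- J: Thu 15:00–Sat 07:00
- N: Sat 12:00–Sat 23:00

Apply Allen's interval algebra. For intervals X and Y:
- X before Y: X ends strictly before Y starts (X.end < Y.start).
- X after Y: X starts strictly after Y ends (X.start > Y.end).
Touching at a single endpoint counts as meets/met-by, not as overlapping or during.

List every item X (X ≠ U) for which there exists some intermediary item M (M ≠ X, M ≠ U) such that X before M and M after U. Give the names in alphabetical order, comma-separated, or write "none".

A, C, D, E, G, J, S, W

Target U = [Mon 08:00, Wed 17:00].
Intermediaries M with M after U: A, E, F, G, J, N, P, Q, W, Z.
Via A — items with X before A: C, D, S.
Via E — items with X before E: A, C, D, S.
Via F — items with X before F: A, C, D, S.
Via G — items with X before G: C, D, S.
Via J — items with X before J: C, D, S.
Via N — items with X before N: A, C, D, E, G, J, S, W.
Via P — items with X before P: A, C, D, E, G, J, S, W.
Via Q — items with X before Q: A, C, D, E, G, J, S, W.
Via W — items with X before W: A, C, D, S.
Via Z — items with X before Z: A, C, D, E, G, J, S, W.
Union: A, C, D, E, G, J, S, W.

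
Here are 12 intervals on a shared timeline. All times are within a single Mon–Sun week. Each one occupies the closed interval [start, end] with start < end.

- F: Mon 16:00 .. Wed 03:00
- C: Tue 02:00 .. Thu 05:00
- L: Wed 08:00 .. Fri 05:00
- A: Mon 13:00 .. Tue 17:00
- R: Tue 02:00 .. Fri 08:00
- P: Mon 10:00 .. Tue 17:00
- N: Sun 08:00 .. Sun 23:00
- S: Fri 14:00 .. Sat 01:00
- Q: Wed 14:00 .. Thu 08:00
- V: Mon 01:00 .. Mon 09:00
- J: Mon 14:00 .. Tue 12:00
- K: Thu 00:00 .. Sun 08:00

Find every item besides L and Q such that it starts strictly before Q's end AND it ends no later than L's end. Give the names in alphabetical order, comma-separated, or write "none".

Conditions: its start is strictly before Q's end (X.start < Thu 08:00) AND its end is no later than L's end (X.end <= Fri 05:00).
A: start Mon 13:00 < Thu 08:00? ✓; end Tue 17:00 <= Fri 05:00? ✓ → yes.
C: start Tue 02:00 < Thu 08:00? ✓; end Thu 05:00 <= Fri 05:00? ✓ → yes.
F: start Mon 16:00 < Thu 08:00? ✓; end Wed 03:00 <= Fri 05:00? ✓ → yes.
J: start Mon 14:00 < Thu 08:00? ✓; end Tue 12:00 <= Fri 05:00? ✓ → yes.
K: start Thu 00:00 < Thu 08:00? ✓; end Sun 08:00 <= Fri 05:00? ✗ → no.
N: start Sun 08:00 < Thu 08:00? ✗; end Sun 23:00 <= Fri 05:00? ✗ → no.
P: start Mon 10:00 < Thu 08:00? ✓; end Tue 17:00 <= Fri 05:00? ✓ → yes.
R: start Tue 02:00 < Thu 08:00? ✓; end Fri 08:00 <= Fri 05:00? ✗ → no.
S: start Fri 14:00 < Thu 08:00? ✗; end Sat 01:00 <= Fri 05:00? ✗ → no.
V: start Mon 01:00 < Thu 08:00? ✓; end Mon 09:00 <= Fri 05:00? ✓ → yes.
Result: A, C, F, J, P, V.

A, C, F, J, P, V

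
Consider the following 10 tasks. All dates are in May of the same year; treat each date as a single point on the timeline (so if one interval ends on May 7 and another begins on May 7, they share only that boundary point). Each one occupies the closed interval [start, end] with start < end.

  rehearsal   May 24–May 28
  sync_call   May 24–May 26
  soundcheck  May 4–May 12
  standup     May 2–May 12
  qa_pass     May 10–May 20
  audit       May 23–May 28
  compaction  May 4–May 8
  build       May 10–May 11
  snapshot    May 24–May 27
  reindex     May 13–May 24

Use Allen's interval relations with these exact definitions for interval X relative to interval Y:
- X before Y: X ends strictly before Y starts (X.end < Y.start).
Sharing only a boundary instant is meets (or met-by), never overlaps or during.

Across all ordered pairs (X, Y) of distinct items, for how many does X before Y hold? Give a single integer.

Checking all 90 ordered pairs for relation 'before'; matching pairs in alphabetical order:
(build, audit): build before audit ✓
(build, rehearsal): build before rehearsal ✓
(build, reindex): build before reindex ✓
(build, snapshot): build before snapshot ✓
(build, sync_call): build before sync_call ✓
(compaction, audit): compaction before audit ✓
(compaction, build): compaction before build ✓
(compaction, qa_pass): compaction before qa_pass ✓
(compaction, rehearsal): compaction before rehearsal ✓
(compaction, reindex): compaction before reindex ✓
(compaction, snapshot): compaction before snapshot ✓
(compaction, sync_call): compaction before sync_call ✓
(qa_pass, audit): qa_pass before audit ✓
(qa_pass, rehearsal): qa_pass before rehearsal ✓
(qa_pass, snapshot): qa_pass before snapshot ✓
(qa_pass, sync_call): qa_pass before sync_call ✓
(soundcheck, audit): soundcheck before audit ✓
(soundcheck, rehearsal): soundcheck before rehearsal ✓
(soundcheck, reindex): soundcheck before reindex ✓
(soundcheck, snapshot): soundcheck before snapshot ✓
(soundcheck, sync_call): soundcheck before sync_call ✓
(standup, audit): standup before audit ✓
(standup, rehearsal): standup before rehearsal ✓
(standup, reindex): standup before reindex ✓
... plus 2 further pairs not listed.
Count: 26.

26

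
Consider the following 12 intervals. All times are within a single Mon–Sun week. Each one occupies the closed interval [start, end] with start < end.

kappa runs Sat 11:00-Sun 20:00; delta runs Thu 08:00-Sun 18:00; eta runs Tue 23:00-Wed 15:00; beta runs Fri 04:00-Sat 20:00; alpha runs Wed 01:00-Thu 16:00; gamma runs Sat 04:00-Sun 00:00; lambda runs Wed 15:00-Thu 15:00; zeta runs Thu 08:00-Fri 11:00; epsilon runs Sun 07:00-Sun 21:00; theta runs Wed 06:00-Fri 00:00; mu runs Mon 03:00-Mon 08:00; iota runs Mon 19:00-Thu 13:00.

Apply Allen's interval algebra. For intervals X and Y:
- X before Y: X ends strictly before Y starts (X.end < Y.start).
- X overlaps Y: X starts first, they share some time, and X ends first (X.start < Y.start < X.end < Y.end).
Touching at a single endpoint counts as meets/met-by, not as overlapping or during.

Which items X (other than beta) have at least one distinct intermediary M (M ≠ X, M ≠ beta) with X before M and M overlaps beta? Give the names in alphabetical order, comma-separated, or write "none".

Target beta = [Fri 04:00, Sat 20:00].
Intermediaries M with M overlaps beta: zeta.
Via zeta — items with X before zeta: eta, mu.
Union: eta, mu.

eta, mu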